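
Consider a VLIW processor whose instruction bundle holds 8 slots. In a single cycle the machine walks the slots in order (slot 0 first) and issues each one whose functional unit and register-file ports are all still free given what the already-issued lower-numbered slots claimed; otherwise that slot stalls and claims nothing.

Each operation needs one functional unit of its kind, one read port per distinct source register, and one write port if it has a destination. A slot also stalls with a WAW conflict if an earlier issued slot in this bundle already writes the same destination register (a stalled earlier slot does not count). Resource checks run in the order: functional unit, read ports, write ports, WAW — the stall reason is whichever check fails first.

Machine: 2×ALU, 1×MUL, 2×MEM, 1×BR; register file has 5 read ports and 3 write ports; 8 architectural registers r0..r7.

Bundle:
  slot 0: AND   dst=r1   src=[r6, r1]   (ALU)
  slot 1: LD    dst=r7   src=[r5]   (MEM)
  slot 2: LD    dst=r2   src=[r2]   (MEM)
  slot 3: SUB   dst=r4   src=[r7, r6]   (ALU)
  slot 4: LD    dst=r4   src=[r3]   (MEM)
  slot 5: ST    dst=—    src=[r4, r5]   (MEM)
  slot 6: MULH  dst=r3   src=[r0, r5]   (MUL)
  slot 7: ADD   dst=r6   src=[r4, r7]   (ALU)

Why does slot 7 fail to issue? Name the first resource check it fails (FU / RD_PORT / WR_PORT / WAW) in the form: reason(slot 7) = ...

[0] ALU needs rd=2 wr=1: ok; after: ALU=1 MUL=1 MEM=2 BR=1, R=3, W=2
[1] MEM needs rd=1 wr=1: ok; after: ALU=1 MUL=1 MEM=1 BR=1, R=2, W=1
[2] MEM needs rd=1 wr=1: ok; after: ALU=1 MUL=1 MEM=0 BR=1, R=1, W=0
[3] ALU needs rd=2 wr=1: RD_PORT; after: ALU=1 MUL=1 MEM=0 BR=1, R=1, W=0
[4] MEM needs rd=1 wr=1: FU; after: ALU=1 MUL=1 MEM=0 BR=1, R=1, W=0
[5] MEM needs rd=2 wr=0: FU; after: ALU=1 MUL=1 MEM=0 BR=1, R=1, W=0
[6] MUL needs rd=2 wr=1: RD_PORT; after: ALU=1 MUL=1 MEM=0 BR=1, R=1, W=0
[7] ALU needs rd=2 wr=1: RD_PORT; after: ALU=1 MUL=1 MEM=0 BR=1, R=1, W=0

reason(slot 7) = RD_PORT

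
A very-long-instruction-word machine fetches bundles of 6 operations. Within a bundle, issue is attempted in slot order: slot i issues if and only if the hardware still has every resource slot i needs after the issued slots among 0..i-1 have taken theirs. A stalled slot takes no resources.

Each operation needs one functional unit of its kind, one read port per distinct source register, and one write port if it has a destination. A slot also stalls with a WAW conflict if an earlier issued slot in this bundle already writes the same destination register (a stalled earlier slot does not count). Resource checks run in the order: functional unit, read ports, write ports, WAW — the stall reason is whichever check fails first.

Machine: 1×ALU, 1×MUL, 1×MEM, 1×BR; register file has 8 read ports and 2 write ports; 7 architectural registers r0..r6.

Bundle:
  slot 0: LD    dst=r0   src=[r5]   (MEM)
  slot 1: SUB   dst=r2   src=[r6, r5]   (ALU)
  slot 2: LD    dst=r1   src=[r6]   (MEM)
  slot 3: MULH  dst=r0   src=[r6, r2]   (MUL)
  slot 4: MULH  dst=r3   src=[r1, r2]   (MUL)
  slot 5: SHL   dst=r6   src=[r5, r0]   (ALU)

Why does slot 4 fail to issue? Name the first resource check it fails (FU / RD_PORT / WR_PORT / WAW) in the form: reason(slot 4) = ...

  0. MEM→r0 ⇒ go  {1A/1Mu/0Ld/1B | 7r 1w}
  1. ALU→r2 ⇒ go  {0A/1Mu/0Ld/1B | 5r 0w}
  2. MEM→r1 ⇒ no(FU)  {0A/1Mu/0Ld/1B | 5r 0w}
  3. MUL→r0 ⇒ no(WR_PORT)  {0A/1Mu/0Ld/1B | 5r 0w}
  4. MUL→r3 ⇒ no(WR_PORT)  {0A/1Mu/0Ld/1B | 5r 0w}
  5. ALU→r6 ⇒ no(FU)  {0A/1Mu/0Ld/1B | 5r 0w}

reason(slot 4) = WR_PORT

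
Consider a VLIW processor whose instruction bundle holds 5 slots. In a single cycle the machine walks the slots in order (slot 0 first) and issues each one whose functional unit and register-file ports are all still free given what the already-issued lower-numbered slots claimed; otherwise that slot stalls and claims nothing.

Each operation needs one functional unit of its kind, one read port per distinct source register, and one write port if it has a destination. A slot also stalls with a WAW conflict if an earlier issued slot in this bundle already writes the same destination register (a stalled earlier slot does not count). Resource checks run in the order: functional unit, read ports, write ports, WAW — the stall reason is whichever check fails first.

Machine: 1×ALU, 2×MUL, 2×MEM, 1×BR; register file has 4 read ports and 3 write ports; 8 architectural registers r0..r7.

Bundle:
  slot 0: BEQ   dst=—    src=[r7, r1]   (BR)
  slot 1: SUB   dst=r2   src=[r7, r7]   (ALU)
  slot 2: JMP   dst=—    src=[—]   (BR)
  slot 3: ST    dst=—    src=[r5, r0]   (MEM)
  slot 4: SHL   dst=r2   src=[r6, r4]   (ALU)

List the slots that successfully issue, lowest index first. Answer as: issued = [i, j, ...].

issued = [0, 1]

(0) want 1×BR +2rd +0wr — yes → AL1|MU2|ME2|BR0|rd2|wr3
(1) want 1×ALU +1rd +1wr — yes → AL0|MU2|ME2|BR0|rd1|wr2
(2) want 1×BR +0rd +0wr — FU → AL0|MU2|ME2|BR0|rd1|wr2
(3) want 1×MEM +2rd +0wr — RD_PORT → AL0|MU2|ME2|BR0|rd1|wr2
(4) want 1×ALU +2rd +1wr — FU → AL0|MU2|ME2|BR0|rd1|wr2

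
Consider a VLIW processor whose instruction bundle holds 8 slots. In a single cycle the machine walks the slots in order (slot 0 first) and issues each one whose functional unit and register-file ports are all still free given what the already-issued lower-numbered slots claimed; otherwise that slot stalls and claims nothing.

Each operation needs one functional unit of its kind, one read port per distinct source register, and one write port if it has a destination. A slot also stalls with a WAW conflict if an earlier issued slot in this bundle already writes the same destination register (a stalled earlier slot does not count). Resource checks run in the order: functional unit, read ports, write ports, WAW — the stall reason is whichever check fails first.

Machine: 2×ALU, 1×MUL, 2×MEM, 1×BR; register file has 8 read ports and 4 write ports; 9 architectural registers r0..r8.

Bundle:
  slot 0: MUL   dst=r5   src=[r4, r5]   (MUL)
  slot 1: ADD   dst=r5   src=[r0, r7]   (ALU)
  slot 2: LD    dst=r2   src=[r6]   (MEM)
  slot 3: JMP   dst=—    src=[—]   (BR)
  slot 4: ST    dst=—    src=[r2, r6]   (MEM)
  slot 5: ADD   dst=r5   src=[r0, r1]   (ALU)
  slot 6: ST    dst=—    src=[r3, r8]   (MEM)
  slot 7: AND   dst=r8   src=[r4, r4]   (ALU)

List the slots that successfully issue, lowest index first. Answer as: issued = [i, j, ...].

#0 MUL src=r4,r5 dispatched  <A:2 Mu:0 Ld:2 B:1 rd:6 wr:3>
#1 ALU src=r0,r7 held:WAW  <A:2 Mu:0 Ld:2 B:1 rd:6 wr:3>
#2 MEM src=r6 dispatched  <A:2 Mu:0 Ld:1 B:1 rd:5 wr:2>
#3 BR src=- dispatched  <A:2 Mu:0 Ld:1 B:0 rd:5 wr:2>
#4 MEM src=r2,r6 dispatched  <A:2 Mu:0 Ld:0 B:0 rd:3 wr:2>
#5 ALU src=r0,r1 held:WAW  <A:2 Mu:0 Ld:0 B:0 rd:3 wr:2>
#6 MEM src=r3,r8 held:FU  <A:2 Mu:0 Ld:0 B:0 rd:3 wr:2>
#7 ALU src=r4,r4 dispatched  <A:1 Mu:0 Ld:0 B:0 rd:2 wr:1>

issued = [0, 2, 3, 4, 7]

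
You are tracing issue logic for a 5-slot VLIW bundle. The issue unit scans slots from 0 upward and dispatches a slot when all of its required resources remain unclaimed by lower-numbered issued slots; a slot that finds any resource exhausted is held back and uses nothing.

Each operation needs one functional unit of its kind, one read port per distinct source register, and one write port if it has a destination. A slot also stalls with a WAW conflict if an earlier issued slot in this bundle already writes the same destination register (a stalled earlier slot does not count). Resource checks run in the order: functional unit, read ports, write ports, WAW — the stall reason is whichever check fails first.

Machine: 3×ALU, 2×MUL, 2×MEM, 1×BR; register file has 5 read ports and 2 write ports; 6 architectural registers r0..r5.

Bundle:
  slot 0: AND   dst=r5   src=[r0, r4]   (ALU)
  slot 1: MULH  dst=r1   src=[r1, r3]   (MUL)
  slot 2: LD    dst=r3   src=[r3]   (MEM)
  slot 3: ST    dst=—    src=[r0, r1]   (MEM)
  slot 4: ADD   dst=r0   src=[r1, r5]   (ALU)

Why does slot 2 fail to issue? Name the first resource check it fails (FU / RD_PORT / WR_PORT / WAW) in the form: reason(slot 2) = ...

[0] ALU needs rd=2 wr=1: ok; after: ALU=2 MUL=2 MEM=2 BR=1, R=3, W=1
[1] MUL needs rd=2 wr=1: ok; after: ALU=2 MUL=1 MEM=2 BR=1, R=1, W=0
[2] MEM needs rd=1 wr=1: WR_PORT; after: ALU=2 MUL=1 MEM=2 BR=1, R=1, W=0
[3] MEM needs rd=2 wr=0: RD_PORT; after: ALU=2 MUL=1 MEM=2 BR=1, R=1, W=0
[4] ALU needs rd=2 wr=1: RD_PORT; after: ALU=2 MUL=1 MEM=2 BR=1, R=1, W=0

reason(slot 2) = WR_PORT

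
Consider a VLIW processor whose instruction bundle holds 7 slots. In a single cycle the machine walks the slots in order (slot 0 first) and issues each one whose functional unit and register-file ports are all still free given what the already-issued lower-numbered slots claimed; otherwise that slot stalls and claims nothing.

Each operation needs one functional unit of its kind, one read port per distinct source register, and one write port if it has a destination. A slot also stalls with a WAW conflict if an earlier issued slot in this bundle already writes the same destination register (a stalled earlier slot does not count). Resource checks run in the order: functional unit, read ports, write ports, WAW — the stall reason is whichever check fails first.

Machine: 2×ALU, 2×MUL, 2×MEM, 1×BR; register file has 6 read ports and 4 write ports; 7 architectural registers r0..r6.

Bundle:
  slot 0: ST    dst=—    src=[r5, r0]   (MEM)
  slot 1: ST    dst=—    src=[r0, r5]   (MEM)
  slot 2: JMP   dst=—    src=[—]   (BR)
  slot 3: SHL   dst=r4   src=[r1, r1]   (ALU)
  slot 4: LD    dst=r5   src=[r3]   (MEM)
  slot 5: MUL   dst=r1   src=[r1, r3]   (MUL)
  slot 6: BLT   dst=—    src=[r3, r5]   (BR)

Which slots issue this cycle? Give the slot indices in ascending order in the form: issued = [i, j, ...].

(0) want 1×MEM +2rd +0wr — yes → AL2|MU2|ME1|BR1|rd4|wr4
(1) want 1×MEM +2rd +0wr — yes → AL2|MU2|ME0|BR1|rd2|wr4
(2) want 1×BR +0rd +0wr — yes → AL2|MU2|ME0|BR0|rd2|wr4
(3) want 1×ALU +1rd +1wr — yes → AL1|MU2|ME0|BR0|rd1|wr3
(4) want 1×MEM +1rd +1wr — FU → AL1|MU2|ME0|BR0|rd1|wr3
(5) want 1×MUL +2rd +1wr — RD_PORT → AL1|MU2|ME0|BR0|rd1|wr3
(6) want 1×BR +2rd +0wr — FU → AL1|MU2|ME0|BR0|rd1|wr3

issued = [0, 1, 2, 3]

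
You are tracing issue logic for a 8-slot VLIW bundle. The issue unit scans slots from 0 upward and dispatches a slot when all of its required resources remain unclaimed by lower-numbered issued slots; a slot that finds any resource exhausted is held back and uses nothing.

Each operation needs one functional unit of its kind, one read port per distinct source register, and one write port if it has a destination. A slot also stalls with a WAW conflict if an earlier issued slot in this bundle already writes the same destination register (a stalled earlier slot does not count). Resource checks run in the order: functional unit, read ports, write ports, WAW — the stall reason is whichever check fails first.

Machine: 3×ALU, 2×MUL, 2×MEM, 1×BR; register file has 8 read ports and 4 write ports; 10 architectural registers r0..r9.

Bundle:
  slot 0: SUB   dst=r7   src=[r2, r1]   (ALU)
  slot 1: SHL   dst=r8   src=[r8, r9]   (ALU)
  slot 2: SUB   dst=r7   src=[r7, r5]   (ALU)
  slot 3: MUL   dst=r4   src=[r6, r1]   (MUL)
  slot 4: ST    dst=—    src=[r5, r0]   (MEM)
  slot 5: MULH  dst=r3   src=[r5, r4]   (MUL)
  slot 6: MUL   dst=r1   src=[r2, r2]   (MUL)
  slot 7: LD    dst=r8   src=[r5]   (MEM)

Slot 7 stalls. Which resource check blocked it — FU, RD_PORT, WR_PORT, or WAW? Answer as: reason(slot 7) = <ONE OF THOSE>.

reason(slot 7) = RD_PORT

slot 0 (ALU): ISSUE — free A2,Mu2,Ld2,B1 rp6 wp3
slot 1 (ALU): ISSUE — free A1,Mu2,Ld2,B1 rp4 wp2
slot 2 (ALU): stall WAW — free A1,Mu2,Ld2,B1 rp4 wp2
slot 3 (MUL): ISSUE — free A1,Mu1,Ld2,B1 rp2 wp1
slot 4 (MEM): ISSUE — free A1,Mu1,Ld1,B1 rp0 wp1
slot 5 (MUL): stall RD_PORT — free A1,Mu1,Ld1,B1 rp0 wp1
slot 6 (MUL): stall RD_PORT — free A1,Mu1,Ld1,B1 rp0 wp1
slot 7 (MEM): stall RD_PORT — free A1,Mu1,Ld1,B1 rp0 wp1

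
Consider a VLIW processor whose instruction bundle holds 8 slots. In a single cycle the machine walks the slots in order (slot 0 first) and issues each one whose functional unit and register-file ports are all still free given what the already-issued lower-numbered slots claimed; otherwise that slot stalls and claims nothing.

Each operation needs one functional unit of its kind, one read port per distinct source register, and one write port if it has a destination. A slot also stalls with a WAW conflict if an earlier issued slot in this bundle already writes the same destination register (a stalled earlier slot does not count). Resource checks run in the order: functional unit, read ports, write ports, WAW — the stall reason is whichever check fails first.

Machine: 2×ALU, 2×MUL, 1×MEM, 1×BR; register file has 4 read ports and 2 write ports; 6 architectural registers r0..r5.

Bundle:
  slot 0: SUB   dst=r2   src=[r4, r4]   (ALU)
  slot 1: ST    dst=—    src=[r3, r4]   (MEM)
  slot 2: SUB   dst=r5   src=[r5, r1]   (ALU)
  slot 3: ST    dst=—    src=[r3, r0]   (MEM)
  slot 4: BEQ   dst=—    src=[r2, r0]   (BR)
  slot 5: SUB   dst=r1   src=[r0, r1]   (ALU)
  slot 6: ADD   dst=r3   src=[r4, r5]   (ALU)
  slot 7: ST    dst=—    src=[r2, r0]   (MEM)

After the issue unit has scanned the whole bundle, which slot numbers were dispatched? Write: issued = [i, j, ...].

  0. ALU→r2 ⇒ go  {1A/2Mu/1Ld/1B | 3r 1w}
  1. MEM ⇒ go  {1A/2Mu/0Ld/1B | 1r 1w}
  2. ALU→r5 ⇒ no(RD_PORT)  {1A/2Mu/0Ld/1B | 1r 1w}
  3. MEM ⇒ no(FU)  {1A/2Mu/0Ld/1B | 1r 1w}
  4. BR ⇒ no(RD_PORT)  {1A/2Mu/0Ld/1B | 1r 1w}
  5. ALU→r1 ⇒ no(RD_PORT)  {1A/2Mu/0Ld/1B | 1r 1w}
  6. ALU→r3 ⇒ no(RD_PORT)  {1A/2Mu/0Ld/1B | 1r 1w}
  7. MEM ⇒ no(FU)  {1A/2Mu/0Ld/1B | 1r 1w}

issued = [0, 1]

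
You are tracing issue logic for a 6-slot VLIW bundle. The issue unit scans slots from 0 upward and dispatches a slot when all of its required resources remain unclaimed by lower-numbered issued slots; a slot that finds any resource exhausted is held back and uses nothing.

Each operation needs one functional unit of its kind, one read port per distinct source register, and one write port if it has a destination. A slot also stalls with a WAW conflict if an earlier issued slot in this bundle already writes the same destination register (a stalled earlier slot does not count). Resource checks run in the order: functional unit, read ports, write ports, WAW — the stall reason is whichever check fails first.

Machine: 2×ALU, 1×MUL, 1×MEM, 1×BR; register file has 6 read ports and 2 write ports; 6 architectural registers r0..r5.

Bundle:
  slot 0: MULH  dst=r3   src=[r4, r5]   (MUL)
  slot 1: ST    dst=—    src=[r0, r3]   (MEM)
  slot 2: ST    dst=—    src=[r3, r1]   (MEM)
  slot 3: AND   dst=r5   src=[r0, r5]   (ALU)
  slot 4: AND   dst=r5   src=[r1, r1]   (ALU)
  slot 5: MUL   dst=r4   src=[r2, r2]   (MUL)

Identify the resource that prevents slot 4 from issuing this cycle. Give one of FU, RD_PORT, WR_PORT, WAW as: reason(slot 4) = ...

[0] MUL needs rd=2 wr=1: ok; after: ALU=2 MUL=0 MEM=1 BR=1, R=4, W=1
[1] MEM needs rd=2 wr=0: ok; after: ALU=2 MUL=0 MEM=0 BR=1, R=2, W=1
[2] MEM needs rd=2 wr=0: FU; after: ALU=2 MUL=0 MEM=0 BR=1, R=2, W=1
[3] ALU needs rd=2 wr=1: ok; after: ALU=1 MUL=0 MEM=0 BR=1, R=0, W=0
[4] ALU needs rd=1 wr=1: RD_PORT; after: ALU=1 MUL=0 MEM=0 BR=1, R=0, W=0
[5] MUL needs rd=1 wr=1: FU; after: ALU=1 MUL=0 MEM=0 BR=1, R=0, W=0

reason(slot 4) = RD_PORT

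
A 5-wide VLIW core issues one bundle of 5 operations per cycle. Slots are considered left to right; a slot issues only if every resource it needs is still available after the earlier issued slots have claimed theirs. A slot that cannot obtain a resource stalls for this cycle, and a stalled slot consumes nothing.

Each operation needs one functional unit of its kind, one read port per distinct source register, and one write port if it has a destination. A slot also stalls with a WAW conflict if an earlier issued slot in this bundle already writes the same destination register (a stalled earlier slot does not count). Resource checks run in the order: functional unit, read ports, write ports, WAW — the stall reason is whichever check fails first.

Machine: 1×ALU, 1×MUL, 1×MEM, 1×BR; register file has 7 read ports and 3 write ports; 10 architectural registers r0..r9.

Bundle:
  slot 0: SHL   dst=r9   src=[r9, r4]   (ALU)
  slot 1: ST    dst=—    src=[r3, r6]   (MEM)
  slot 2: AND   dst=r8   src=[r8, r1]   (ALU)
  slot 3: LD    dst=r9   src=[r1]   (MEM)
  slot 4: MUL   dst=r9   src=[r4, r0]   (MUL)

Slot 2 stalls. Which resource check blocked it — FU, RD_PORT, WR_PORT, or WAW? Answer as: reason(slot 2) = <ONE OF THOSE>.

reason(slot 2) = FU

[0] ALU needs rd=2 wr=1: ok; after: ALU=0 MUL=1 MEM=1 BR=1, R=5, W=2
[1] MEM needs rd=2 wr=0: ok; after: ALU=0 MUL=1 MEM=0 BR=1, R=3, W=2
[2] ALU needs rd=2 wr=1: FU; after: ALU=0 MUL=1 MEM=0 BR=1, R=3, W=2
[3] MEM needs rd=1 wr=1: FU; after: ALU=0 MUL=1 MEM=0 BR=1, R=3, W=2
[4] MUL needs rd=2 wr=1: WAW; after: ALU=0 MUL=1 MEM=0 BR=1, R=3, W=2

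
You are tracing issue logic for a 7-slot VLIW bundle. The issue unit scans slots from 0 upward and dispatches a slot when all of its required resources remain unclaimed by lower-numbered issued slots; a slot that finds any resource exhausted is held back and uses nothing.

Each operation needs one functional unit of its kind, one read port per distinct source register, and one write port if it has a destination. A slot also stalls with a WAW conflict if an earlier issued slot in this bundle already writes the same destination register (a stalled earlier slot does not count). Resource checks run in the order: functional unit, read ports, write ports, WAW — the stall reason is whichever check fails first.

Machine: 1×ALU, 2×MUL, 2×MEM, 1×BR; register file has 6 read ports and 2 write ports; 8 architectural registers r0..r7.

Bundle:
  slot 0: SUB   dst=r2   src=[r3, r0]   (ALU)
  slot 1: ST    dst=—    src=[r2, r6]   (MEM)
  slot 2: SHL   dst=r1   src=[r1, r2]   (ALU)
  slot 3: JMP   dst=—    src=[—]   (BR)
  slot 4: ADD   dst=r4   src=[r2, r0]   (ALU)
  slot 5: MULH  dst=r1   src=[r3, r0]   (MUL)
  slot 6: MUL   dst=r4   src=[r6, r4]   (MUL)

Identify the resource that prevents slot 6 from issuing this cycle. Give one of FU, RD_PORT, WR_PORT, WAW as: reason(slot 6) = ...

#0 ALU src=r3,r0 dispatched  <A:0 Mu:2 Ld:2 B:1 rd:4 wr:1>
#1 MEM src=r2,r6 dispatched  <A:0 Mu:2 Ld:1 B:1 rd:2 wr:1>
#2 ALU src=r1,r2 held:FU  <A:0 Mu:2 Ld:1 B:1 rd:2 wr:1>
#3 BR src=- dispatched  <A:0 Mu:2 Ld:1 B:0 rd:2 wr:1>
#4 ALU src=r2,r0 held:FU  <A:0 Mu:2 Ld:1 B:0 rd:2 wr:1>
#5 MUL src=r3,r0 dispatched  <A:0 Mu:1 Ld:1 B:0 rd:0 wr:0>
#6 MUL src=r6,r4 held:RD_PORT  <A:0 Mu:1 Ld:1 B:0 rd:0 wr:0>

reason(slot 6) = RD_PORT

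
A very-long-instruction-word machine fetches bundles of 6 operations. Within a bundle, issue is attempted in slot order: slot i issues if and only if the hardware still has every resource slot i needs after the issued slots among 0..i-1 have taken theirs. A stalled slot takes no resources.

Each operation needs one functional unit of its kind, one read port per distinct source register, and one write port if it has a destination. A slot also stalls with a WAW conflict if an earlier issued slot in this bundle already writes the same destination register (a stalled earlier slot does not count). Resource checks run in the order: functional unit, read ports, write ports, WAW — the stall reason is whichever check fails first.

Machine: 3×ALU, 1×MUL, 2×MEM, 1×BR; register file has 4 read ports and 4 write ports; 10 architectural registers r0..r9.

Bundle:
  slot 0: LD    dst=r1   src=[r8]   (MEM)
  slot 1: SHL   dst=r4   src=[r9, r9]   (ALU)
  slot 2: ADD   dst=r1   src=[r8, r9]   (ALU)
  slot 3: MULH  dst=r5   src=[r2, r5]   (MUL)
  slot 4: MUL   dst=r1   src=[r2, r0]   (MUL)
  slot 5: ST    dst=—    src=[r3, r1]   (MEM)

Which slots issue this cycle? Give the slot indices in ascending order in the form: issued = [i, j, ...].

issued = [0, 1, 3]

#0 MEM src=r8 dispatched  <A:3 Mu:1 Ld:1 B:1 rd:3 wr:3>
#1 ALU src=r9,r9 dispatched  <A:2 Mu:1 Ld:1 B:1 rd:2 wr:2>
#2 ALU src=r8,r9 held:WAW  <A:2 Mu:1 Ld:1 B:1 rd:2 wr:2>
#3 MUL src=r2,r5 dispatched  <A:2 Mu:0 Ld:1 B:1 rd:0 wr:1>
#4 MUL src=r2,r0 held:FU  <A:2 Mu:0 Ld:1 B:1 rd:0 wr:1>
#5 MEM src=r3,r1 held:RD_PORT  <A:2 Mu:0 Ld:1 B:1 rd:0 wr:1>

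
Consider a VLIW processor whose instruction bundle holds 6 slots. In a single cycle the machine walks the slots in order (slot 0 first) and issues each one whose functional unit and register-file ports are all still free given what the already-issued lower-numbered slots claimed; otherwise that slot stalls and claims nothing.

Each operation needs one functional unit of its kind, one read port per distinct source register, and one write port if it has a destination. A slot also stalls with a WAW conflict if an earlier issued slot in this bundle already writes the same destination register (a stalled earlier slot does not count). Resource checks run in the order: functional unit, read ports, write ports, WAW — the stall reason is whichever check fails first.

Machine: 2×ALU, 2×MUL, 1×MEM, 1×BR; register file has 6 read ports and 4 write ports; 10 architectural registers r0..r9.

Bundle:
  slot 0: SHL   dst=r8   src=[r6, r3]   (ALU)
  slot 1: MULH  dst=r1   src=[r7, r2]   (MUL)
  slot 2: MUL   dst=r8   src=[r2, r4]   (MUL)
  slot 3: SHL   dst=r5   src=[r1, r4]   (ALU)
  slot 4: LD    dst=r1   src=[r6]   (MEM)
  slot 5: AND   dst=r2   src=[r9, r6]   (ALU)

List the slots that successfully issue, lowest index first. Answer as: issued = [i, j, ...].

(0) want 1×ALU +2rd +1wr — yes → AL1|MU2|ME1|BR1|rd4|wr3
(1) want 1×MUL +2rd +1wr — yes → AL1|MU1|ME1|BR1|rd2|wr2
(2) want 1×MUL +2rd +1wr — WAW → AL1|MU1|ME1|BR1|rd2|wr2
(3) want 1×ALU +2rd +1wr — yes → AL0|MU1|ME1|BR1|rd0|wr1
(4) want 1×MEM +1rd +1wr — RD_PORT → AL0|MU1|ME1|BR1|rd0|wr1
(5) want 1×ALU +2rd +1wr — FU → AL0|MU1|ME1|BR1|rd0|wr1

issued = [0, 1, 3]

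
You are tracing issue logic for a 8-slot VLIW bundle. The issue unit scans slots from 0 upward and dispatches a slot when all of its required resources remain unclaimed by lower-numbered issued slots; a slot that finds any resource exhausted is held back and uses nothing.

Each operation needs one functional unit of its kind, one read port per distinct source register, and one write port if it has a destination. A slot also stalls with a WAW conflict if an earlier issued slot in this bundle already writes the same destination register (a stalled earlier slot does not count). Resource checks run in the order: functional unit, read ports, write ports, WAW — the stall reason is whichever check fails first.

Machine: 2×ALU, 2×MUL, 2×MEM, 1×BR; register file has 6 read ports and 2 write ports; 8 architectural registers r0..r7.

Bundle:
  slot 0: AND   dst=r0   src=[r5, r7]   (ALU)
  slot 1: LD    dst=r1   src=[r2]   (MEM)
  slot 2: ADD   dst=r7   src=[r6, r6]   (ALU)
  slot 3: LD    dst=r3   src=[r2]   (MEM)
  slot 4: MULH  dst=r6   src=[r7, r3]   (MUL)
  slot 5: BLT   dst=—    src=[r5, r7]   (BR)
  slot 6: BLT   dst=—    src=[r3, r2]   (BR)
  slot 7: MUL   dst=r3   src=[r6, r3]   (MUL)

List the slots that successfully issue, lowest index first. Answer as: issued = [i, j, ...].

issued = [0, 1, 5]

slot 0 (ALU): ISSUE — free A1,Mu2,Ld2,B1 rp4 wp1
slot 1 (MEM): ISSUE — free A1,Mu2,Ld1,B1 rp3 wp0
slot 2 (ALU): stall WR_PORT — free A1,Mu2,Ld1,B1 rp3 wp0
slot 3 (MEM): stall WR_PORT — free A1,Mu2,Ld1,B1 rp3 wp0
slot 4 (MUL): stall WR_PORT — free A1,Mu2,Ld1,B1 rp3 wp0
slot 5 (BR): ISSUE — free A1,Mu2,Ld1,B0 rp1 wp0
slot 6 (BR): stall FU — free A1,Mu2,Ld1,B0 rp1 wp0
slot 7 (MUL): stall RD_PORT — free A1,Mu2,Ld1,B0 rp1 wp0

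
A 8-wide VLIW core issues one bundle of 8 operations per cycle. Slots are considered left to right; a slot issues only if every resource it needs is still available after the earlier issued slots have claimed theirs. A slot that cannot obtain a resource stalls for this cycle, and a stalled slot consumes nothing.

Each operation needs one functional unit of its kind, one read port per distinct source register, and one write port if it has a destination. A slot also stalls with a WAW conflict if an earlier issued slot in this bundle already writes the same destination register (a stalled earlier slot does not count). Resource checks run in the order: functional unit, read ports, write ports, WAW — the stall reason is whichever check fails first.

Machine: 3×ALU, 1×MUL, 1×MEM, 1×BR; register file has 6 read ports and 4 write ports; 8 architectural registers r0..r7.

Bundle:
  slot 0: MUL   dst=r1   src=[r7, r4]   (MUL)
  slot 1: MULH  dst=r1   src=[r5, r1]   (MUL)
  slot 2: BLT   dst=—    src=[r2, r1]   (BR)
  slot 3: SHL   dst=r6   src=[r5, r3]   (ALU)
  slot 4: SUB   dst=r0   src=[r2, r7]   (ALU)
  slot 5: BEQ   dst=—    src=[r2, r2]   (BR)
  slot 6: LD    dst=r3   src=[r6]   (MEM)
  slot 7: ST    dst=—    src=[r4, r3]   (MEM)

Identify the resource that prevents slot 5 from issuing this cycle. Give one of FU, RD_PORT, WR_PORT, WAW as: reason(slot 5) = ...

reason(slot 5) = FU

  0. MUL→r1 ⇒ go  {3A/0Mu/1Ld/1B | 4r 3w}
  1. MUL→r1 ⇒ no(FU)  {3A/0Mu/1Ld/1B | 4r 3w}
  2. BR ⇒ go  {3A/0Mu/1Ld/0B | 2r 3w}
  3. ALU→r6 ⇒ go  {2A/0Mu/1Ld/0B | 0r 2w}
  4. ALU→r0 ⇒ no(RD_PORT)  {2A/0Mu/1Ld/0B | 0r 2w}
  5. BR ⇒ no(FU)  {2A/0Mu/1Ld/0B | 0r 2w}
  6. MEM→r3 ⇒ no(RD_PORT)  {2A/0Mu/1Ld/0B | 0r 2w}
  7. MEM ⇒ no(RD_PORT)  {2A/0Mu/1Ld/0B | 0r 2w}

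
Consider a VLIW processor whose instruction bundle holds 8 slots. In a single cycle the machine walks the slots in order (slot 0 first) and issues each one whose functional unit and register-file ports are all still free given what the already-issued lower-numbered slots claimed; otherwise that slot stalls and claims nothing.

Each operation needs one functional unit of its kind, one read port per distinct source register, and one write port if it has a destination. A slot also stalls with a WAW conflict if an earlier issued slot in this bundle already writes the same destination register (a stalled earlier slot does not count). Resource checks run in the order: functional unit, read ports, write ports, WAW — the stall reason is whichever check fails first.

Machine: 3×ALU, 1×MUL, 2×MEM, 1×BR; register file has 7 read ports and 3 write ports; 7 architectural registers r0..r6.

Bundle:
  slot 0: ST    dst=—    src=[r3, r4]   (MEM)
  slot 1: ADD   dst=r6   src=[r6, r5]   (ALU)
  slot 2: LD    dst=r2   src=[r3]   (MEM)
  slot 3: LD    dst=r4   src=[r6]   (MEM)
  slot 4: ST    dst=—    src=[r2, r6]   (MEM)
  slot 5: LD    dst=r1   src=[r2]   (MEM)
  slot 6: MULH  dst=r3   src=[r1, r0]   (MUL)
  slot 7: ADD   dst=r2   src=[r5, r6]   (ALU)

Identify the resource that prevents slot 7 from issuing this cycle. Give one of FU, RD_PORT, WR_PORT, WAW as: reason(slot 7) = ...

(0) want 1×MEM +2rd +0wr — yes → AL3|MU1|ME1|BR1|rd5|wr3
(1) want 1×ALU +2rd +1wr — yes → AL2|MU1|ME1|BR1|rd3|wr2
(2) want 1×MEM +1rd +1wr — yes → AL2|MU1|ME0|BR1|rd2|wr1
(3) want 1×MEM +1rd +1wr — FU → AL2|MU1|ME0|BR1|rd2|wr1
(4) want 1×MEM +2rd +0wr — FU → AL2|MU1|ME0|BR1|rd2|wr1
(5) want 1×MEM +1rd +1wr — FU → AL2|MU1|ME0|BR1|rd2|wr1
(6) want 1×MUL +2rd +1wr — yes → AL2|MU0|ME0|BR1|rd0|wr0
(7) want 1×ALU +2rd +1wr — RD_PORT → AL2|MU0|ME0|BR1|rd0|wr0

reason(slot 7) = RD_PORT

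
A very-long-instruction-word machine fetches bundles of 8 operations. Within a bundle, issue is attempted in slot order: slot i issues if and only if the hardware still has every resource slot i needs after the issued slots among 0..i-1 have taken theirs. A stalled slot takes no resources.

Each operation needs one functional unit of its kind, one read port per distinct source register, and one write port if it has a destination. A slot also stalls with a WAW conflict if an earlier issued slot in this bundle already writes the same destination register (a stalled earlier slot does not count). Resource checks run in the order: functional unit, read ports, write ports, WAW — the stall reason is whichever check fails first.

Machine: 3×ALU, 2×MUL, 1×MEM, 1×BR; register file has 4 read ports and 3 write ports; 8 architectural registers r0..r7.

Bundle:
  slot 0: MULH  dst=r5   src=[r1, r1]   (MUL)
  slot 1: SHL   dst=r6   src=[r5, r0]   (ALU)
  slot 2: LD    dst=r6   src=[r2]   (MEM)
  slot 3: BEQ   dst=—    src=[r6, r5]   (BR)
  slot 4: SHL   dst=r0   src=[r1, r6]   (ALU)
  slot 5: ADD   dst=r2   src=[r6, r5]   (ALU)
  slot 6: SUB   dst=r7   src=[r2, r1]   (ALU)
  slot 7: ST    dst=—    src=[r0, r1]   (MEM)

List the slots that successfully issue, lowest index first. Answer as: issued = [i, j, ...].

issued = [0, 1]

  0. MUL→r5 ⇒ go  {3A/1Mu/1Ld/1B | 3r 2w}
  1. ALU→r6 ⇒ go  {2A/1Mu/1Ld/1B | 1r 1w}
  2. MEM→r6 ⇒ no(WAW)  {2A/1Mu/1Ld/1B | 1r 1w}
  3. BR ⇒ no(RD_PORT)  {2A/1Mu/1Ld/1B | 1r 1w}
  4. ALU→r0 ⇒ no(RD_PORT)  {2A/1Mu/1Ld/1B | 1r 1w}
  5. ALU→r2 ⇒ no(RD_PORT)  {2A/1Mu/1Ld/1B | 1r 1w}
  6. ALU→r7 ⇒ no(RD_PORT)  {2A/1Mu/1Ld/1B | 1r 1w}
  7. MEM ⇒ no(RD_PORT)  {2A/1Mu/1Ld/1B | 1r 1w}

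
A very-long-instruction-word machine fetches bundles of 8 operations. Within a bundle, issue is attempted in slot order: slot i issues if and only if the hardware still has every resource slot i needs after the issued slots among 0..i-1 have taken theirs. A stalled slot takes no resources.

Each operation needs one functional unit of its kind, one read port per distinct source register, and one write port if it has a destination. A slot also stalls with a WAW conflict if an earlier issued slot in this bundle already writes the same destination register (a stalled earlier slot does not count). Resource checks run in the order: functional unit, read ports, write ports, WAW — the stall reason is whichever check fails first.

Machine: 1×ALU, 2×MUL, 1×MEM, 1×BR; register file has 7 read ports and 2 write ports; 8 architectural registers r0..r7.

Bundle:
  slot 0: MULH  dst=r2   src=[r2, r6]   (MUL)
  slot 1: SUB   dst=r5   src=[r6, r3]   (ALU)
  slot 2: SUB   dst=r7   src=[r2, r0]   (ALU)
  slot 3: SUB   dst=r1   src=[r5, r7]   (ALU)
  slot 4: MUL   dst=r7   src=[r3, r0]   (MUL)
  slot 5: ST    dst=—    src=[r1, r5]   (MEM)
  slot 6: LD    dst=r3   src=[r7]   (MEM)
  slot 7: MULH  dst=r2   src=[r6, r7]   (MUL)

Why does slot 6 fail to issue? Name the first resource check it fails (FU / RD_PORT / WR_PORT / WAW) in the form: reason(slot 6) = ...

(0) want 1×MUL +2rd +1wr — yes → AL1|MU1|ME1|BR1|rd5|wr1
(1) want 1×ALU +2rd +1wr — yes → AL0|MU1|ME1|BR1|rd3|wr0
(2) want 1×ALU +2rd +1wr — FU → AL0|MU1|ME1|BR1|rd3|wr0
(3) want 1×ALU +2rd +1wr — FU → AL0|MU1|ME1|BR1|rd3|wr0
(4) want 1×MUL +2rd +1wr — WR_PORT → AL0|MU1|ME1|BR1|rd3|wr0
(5) want 1×MEM +2rd +0wr — yes → AL0|MU1|ME0|BR1|rd1|wr0
(6) want 1×MEM +1rd +1wr — FU → AL0|MU1|ME0|BR1|rd1|wr0
(7) want 1×MUL +2rd +1wr — RD_PORT → AL0|MU1|ME0|BR1|rd1|wr0

reason(slot 6) = FU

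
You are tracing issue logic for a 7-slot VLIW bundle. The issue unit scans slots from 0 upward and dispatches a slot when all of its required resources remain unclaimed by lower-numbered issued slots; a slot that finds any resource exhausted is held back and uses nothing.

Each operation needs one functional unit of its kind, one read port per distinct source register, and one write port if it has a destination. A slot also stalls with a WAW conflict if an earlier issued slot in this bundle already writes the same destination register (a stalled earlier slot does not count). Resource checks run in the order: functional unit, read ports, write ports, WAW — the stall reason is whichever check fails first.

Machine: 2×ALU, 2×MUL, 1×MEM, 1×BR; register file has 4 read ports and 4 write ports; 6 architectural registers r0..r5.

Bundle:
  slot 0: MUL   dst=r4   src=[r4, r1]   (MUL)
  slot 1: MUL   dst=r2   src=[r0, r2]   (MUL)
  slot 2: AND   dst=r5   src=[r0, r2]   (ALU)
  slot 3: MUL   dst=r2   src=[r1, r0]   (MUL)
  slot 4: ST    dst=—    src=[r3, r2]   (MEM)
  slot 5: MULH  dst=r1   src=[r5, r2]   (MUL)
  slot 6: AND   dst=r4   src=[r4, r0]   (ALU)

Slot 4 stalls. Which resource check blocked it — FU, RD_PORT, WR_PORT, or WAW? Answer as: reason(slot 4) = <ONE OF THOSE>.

slot 0 (MUL): ISSUE — free A2,Mu1,Ld1,B1 rp2 wp3
slot 1 (MUL): ISSUE — free A2,Mu0,Ld1,B1 rp0 wp2
slot 2 (ALU): stall RD_PORT — free A2,Mu0,Ld1,B1 rp0 wp2
slot 3 (MUL): stall FU — free A2,Mu0,Ld1,B1 rp0 wp2
slot 4 (MEM): stall RD_PORT — free A2,Mu0,Ld1,B1 rp0 wp2
slot 5 (MUL): stall FU — free A2,Mu0,Ld1,B1 rp0 wp2
slot 6 (ALU): stall RD_PORT — free A2,Mu0,Ld1,B1 rp0 wp2

reason(slot 4) = RD_PORT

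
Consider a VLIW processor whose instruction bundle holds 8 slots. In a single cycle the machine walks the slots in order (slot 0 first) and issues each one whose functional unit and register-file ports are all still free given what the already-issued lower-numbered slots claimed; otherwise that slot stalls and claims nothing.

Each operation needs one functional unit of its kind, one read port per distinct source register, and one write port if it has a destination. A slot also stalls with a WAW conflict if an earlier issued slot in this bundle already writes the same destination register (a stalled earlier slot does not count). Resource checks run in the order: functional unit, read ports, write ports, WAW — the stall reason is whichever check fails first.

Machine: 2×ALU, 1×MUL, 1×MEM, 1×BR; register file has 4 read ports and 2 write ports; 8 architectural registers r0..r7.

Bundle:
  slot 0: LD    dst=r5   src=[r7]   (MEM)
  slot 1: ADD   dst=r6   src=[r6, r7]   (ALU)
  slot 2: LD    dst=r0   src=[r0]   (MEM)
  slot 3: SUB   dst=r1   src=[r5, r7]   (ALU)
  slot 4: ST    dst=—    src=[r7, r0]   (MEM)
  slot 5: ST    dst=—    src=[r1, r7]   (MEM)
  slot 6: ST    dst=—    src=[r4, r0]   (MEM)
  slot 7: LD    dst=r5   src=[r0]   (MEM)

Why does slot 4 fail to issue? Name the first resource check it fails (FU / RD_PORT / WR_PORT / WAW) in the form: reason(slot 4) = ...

reason(slot 4) = FU

(0) want 1×MEM +1rd +1wr — yes → AL2|MU1|ME0|BR1|rd3|wr1
(1) want 1×ALU +2rd +1wr — yes → AL1|MU1|ME0|BR1|rd1|wr0
(2) want 1×MEM +1rd +1wr — FU → AL1|MU1|ME0|BR1|rd1|wr0
(3) want 1×ALU +2rd +1wr — RD_PORT → AL1|MU1|ME0|BR1|rd1|wr0
(4) want 1×MEM +2rd +0wr — FU → AL1|MU1|ME0|BR1|rd1|wr0
(5) want 1×MEM +2rd +0wr — FU → AL1|MU1|ME0|BR1|rd1|wr0
(6) want 1×MEM +2rd +0wr — FU → AL1|MU1|ME0|BR1|rd1|wr0
(7) want 1×MEM +1rd +1wr — FU → AL1|MU1|ME0|BR1|rd1|wr0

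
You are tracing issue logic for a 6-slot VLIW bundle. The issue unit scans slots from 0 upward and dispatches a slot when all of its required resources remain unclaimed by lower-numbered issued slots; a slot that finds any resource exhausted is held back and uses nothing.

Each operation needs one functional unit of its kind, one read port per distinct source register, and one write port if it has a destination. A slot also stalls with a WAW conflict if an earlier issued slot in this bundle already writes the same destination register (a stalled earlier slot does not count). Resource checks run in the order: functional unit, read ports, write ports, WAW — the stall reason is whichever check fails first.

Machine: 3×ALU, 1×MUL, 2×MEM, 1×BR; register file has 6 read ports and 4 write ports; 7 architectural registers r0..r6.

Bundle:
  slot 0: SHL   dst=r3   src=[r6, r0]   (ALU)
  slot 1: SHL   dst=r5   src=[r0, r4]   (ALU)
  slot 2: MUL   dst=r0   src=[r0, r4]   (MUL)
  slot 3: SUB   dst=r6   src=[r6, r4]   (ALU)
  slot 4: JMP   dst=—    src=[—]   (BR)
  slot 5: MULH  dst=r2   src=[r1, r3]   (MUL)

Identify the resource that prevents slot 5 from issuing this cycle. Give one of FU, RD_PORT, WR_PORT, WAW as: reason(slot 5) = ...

[0] ALU needs rd=2 wr=1: ok; after: ALU=2 MUL=1 MEM=2 BR=1, R=4, W=3
[1] ALU needs rd=2 wr=1: ok; after: ALU=1 MUL=1 MEM=2 BR=1, R=2, W=2
[2] MUL needs rd=2 wr=1: ok; after: ALU=1 MUL=0 MEM=2 BR=1, R=0, W=1
[3] ALU needs rd=2 wr=1: RD_PORT; after: ALU=1 MUL=0 MEM=2 BR=1, R=0, W=1
[4] BR needs rd=0 wr=0: ok; after: ALU=1 MUL=0 MEM=2 BR=0, R=0, W=1
[5] MUL needs rd=2 wr=1: FU; after: ALU=1 MUL=0 MEM=2 BR=0, R=0, W=1

reason(slot 5) = FU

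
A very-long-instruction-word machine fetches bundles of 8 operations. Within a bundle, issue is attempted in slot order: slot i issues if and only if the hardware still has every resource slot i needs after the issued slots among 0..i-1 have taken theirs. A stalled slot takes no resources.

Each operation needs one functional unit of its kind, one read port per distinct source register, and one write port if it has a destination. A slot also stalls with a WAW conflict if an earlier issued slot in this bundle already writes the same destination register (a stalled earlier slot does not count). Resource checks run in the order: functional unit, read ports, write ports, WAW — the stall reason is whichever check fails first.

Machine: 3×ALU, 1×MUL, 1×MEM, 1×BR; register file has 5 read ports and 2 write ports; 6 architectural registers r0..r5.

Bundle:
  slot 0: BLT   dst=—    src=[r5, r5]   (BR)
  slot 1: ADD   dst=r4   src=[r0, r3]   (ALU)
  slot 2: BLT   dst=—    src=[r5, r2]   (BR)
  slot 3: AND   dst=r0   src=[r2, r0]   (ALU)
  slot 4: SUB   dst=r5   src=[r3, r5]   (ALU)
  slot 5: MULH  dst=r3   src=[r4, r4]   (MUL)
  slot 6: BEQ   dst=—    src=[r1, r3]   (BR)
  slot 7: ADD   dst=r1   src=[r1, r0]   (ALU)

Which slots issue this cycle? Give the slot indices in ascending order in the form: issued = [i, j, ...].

[0] BR needs rd=1 wr=0: ok; after: ALU=3 MUL=1 MEM=1 BR=0, R=4, W=2
[1] ALU needs rd=2 wr=1: ok; after: ALU=2 MUL=1 MEM=1 BR=0, R=2, W=1
[2] BR needs rd=2 wr=0: FU; after: ALU=2 MUL=1 MEM=1 BR=0, R=2, W=1
[3] ALU needs rd=2 wr=1: ok; after: ALU=1 MUL=1 MEM=1 BR=0, R=0, W=0
[4] ALU needs rd=2 wr=1: RD_PORT; after: ALU=1 MUL=1 MEM=1 BR=0, R=0, W=0
[5] MUL needs rd=1 wr=1: RD_PORT; after: ALU=1 MUL=1 MEM=1 BR=0, R=0, W=0
[6] BR needs rd=2 wr=0: FU; after: ALU=1 MUL=1 MEM=1 BR=0, R=0, W=0
[7] ALU needs rd=2 wr=1: RD_PORT; after: ALU=1 MUL=1 MEM=1 BR=0, R=0, W=0

issued = [0, 1, 3]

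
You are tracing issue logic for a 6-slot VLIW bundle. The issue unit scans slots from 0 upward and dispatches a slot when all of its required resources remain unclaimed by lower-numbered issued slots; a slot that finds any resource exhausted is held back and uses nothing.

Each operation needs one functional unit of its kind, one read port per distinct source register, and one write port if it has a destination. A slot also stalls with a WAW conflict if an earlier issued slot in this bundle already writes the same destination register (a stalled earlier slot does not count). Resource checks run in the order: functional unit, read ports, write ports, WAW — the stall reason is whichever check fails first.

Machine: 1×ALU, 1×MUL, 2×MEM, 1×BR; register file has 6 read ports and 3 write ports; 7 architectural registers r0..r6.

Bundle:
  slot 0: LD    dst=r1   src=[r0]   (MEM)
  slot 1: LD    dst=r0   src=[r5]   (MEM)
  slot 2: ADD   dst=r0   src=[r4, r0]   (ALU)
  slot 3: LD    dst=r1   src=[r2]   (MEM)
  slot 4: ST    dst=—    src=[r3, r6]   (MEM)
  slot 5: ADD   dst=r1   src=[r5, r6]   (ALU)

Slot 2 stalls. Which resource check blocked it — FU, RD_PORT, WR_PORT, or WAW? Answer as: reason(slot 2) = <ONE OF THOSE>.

  0. MEM→r1 ⇒ go  {1A/1Mu/1Ld/1B | 5r 2w}
  1. MEM→r0 ⇒ go  {1A/1Mu/0Ld/1B | 4r 1w}
  2. ALU→r0 ⇒ no(WAW)  {1A/1Mu/0Ld/1B | 4r 1w}
  3. MEM→r1 ⇒ no(FU)  {1A/1Mu/0Ld/1B | 4r 1w}
  4. MEM ⇒ no(FU)  {1A/1Mu/0Ld/1B | 4r 1w}
  5. ALU→r1 ⇒ no(WAW)  {1A/1Mu/0Ld/1B | 4r 1w}

reason(slot 2) = WAW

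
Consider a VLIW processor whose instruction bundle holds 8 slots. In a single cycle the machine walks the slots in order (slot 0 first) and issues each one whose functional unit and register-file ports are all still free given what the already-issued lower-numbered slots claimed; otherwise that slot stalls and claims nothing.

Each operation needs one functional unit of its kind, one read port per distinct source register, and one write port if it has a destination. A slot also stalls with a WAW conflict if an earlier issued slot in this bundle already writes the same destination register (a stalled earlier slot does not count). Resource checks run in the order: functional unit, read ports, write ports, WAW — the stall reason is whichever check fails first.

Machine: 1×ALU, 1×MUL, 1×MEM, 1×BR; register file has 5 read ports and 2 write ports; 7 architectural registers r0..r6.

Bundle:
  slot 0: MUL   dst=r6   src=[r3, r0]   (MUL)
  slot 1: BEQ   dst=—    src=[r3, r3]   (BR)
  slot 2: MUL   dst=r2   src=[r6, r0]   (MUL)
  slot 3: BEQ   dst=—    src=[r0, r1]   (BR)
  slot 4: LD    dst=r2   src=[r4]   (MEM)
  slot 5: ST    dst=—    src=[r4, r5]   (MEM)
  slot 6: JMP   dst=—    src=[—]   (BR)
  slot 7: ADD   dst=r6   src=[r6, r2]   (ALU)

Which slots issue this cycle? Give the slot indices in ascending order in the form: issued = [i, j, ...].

[0] MUL needs rd=2 wr=1: ok; after: ALU=1 MUL=0 MEM=1 BR=1, R=3, W=1
[1] BR needs rd=1 wr=0: ok; after: ALU=1 MUL=0 MEM=1 BR=0, R=2, W=1
[2] MUL needs rd=2 wr=1: FU; after: ALU=1 MUL=0 MEM=1 BR=0, R=2, W=1
[3] BR needs rd=2 wr=0: FU; after: ALU=1 MUL=0 MEM=1 BR=0, R=2, W=1
[4] MEM needs rd=1 wr=1: ok; after: ALU=1 MUL=0 MEM=0 BR=0, R=1, W=0
[5] MEM needs rd=2 wr=0: FU; after: ALU=1 MUL=0 MEM=0 BR=0, R=1, W=0
[6] BR needs rd=0 wr=0: FU; after: ALU=1 MUL=0 MEM=0 BR=0, R=1, W=0
[7] ALU needs rd=2 wr=1: RD_PORT; after: ALU=1 MUL=0 MEM=0 BR=0, R=1, W=0

issued = [0, 1, 4]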